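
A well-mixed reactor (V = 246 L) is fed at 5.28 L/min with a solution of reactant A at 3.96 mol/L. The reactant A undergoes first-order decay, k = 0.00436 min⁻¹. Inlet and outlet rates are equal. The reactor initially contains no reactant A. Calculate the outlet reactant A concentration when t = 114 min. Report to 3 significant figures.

Species balance: V dC/dt = Q C_in − Q C − k V C.
This is linear with rate a = Q/V + k = 0.025823 min⁻¹.
C_ss = Q C_in/(Q + kV) = 3.2914 mol/L; C(t) = C_ss + (C₀ − C_ss) e^(−a t).
C(114) = 3.2914 + (-3.2914)·e^(−0.025823·114) = 3.2914 + (-3.2914)·0.052662 = 3.1181 mol/L.

3.12 mol/L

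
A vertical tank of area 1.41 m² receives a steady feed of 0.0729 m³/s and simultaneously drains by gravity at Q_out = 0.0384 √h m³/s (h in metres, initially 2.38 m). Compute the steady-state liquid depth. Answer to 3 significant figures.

3.60 m

A dh/dt = Q_in − 0.0384 √h. Steady state requires inflow = outflow:
Q_in = 0.0384 √h_ss ⇒ √h_ss = 0.0729/0.0384 = 1.8984.
h_ss = 1.8984² = 3.6041 m. (Since h₀ = 2.38 m < h_ss, the level will rise toward this value.)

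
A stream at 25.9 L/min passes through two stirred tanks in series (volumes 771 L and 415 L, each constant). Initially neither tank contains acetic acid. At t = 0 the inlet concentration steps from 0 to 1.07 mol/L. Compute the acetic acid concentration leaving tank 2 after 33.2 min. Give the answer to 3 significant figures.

Each tank obeys Vᵢ dCᵢ/dt = Q(Cᵢ₋₁ − Cᵢ), so τᵢ = Vᵢ/Q.
τ₁ = 771/25.9 = 29.768 min; τ₂ = 415/25.9 = 16.023 min.
Solving the cascade with C₁(0)=C₂(0)=0 gives C₂(t) = C_in[1 − (τ₁ e^(−t/τ₁) − τ₂ e^(−t/τ₂))/(τ₁ − τ₂)].
At t = 33.2: e^(−t/τ₁) = 0.32782, e^(−t/τ₂) = 0.12593.
C₂ = 1.07·[1 − (29.768·0.32782 − 16.023·0.12593)/(13.745)] = 1.07·0.43683 = 0.46740 mol/L.

0.467 mol/L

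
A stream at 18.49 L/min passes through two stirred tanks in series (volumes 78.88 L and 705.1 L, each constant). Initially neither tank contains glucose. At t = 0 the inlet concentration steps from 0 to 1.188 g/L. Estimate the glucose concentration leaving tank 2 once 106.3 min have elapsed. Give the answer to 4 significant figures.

1.106 g/L

Each tank obeys Vᵢ dCᵢ/dt = Q(Cᵢ₋₁ − Cᵢ), so τᵢ = Vᵢ/Q.
τ₁ = 78.88/18.49 = 4.26609 min; τ₂ = 705.1/18.49 = 38.1341 min.
Tank 1: C₁ = C_in(1 − e^(−t/τ₁)). Tank 2 (τ₁ ≠ τ₂): C₂ = C_in[1 − (τ₁ e^(−t/τ₁) − τ₂ e^(−t/τ₂))/(τ₁ − τ₂)].
At t = 106.3: e^(−t/τ₁) = 1.50833e-11, e^(−t/τ₂) = 0.0615731.
C₂ = 1.188·[1 − (4.26609·1.50833e-11 − 38.1341·0.0615731)/(-33.8680)] = 1.188·0.930671 = 1.10564 g/L.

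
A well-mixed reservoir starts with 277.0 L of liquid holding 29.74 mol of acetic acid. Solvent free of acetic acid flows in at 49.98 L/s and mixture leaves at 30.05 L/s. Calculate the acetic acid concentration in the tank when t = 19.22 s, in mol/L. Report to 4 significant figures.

Let m(t) be the amount of acetic acid. Volume: V(t) = V₀ + (Q_in − Q_out) t = 277.0 + 19.9300 t; V(19.22) = 660.055 L.
Solute balance: dm/dt = 0 − Q_out C = −Q_out m/V(t).
dm/m = −Q_out dt/(V₀ + 19.9300 t); integrating gives ln(m/m₀) = −(Q_out/(Q_in−Q_out)) ln(V/V₀).
m = m₀ (V₀/V)^(Q_out/(Q_in−Q_out)) = 29.74 × (277.0/660.055)^(1.50778) = 8.03079 mol.
C = m/V = 8.03079/660.055 = 0.0121669 mol/L.

0.01217 mol/L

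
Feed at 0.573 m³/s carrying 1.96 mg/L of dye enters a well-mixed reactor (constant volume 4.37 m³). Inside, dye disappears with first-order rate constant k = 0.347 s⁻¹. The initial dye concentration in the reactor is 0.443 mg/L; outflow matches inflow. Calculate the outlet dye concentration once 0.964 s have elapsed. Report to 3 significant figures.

0.478 mg/L

V dC/dt = Q(C_in − C) − k V C.
This is linear with rate a = Q/V + k = 0.47812 s⁻¹.
C_ss = Q C_in/(Q + kV) = 0.53752 mg/L; C(t) = C_ss + (C₀ − C_ss) e^(−a t).
C(0.964) = 0.53752 + (-0.094516)·e^(−0.47812·0.964) = 0.53752 + (-0.094516)·0.63071 = 0.47790 mg/L.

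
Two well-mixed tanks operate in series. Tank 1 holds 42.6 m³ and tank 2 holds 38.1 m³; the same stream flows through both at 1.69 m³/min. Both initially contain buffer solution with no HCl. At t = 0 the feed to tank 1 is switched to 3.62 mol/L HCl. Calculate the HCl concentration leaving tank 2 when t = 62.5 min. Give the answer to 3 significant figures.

Species balance on tank i: dCᵢ/dt = (Cᵢ₋₁ − Cᵢ)/τᵢ with τᵢ = Vᵢ/Q.
τ₁ = 42.6/1.69 = 25.207 min; τ₂ = 38.1/1.69 = 22.544 min.
Solving the cascade with C₁(0)=C₂(0)=0 gives C₂(t) = C_in[1 − (τ₁ e^(−t/τ₁) − τ₂ e^(−t/τ₂))/(τ₁ − τ₂)].
At t = 62.5: e^(−t/τ₁) = 0.083788, e^(−t/τ₂) = 0.062517.
C₂ = 3.62·[1 − (25.207·0.083788 − 22.544·0.062517)/(2.6627)] = 3.62·0.73612 = 2.6647 mol/L.

2.66 mol/L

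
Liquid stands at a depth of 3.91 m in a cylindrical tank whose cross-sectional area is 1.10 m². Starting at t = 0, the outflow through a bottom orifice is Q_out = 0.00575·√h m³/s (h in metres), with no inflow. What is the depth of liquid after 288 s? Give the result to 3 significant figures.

With no inflow, A dh/dt = −0.00575 √h.
This is separable: 2 d(√h)/dt = −0.00575/A, so √h = √h₀ − (0.00575/(2A)) t.
√h = √3.91 − 0.00575·288/(2·1.10) = 1.9774 − 0.75273 = 1.2246.
h = 1.2246² = 1.4998 m.

1.50 m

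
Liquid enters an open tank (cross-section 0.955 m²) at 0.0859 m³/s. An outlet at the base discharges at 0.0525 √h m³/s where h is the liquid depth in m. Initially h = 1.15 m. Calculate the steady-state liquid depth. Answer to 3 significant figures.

2.68 m

Level balance: A dh/dt = 0.0859 − 0.0525 √h. Setting dh/dt = 0:
Q_in = 0.0525 √h_ss ⇒ √h_ss = 0.0859/0.0525 = 1.6362.
h_ss = 1.6362² = 2.6771 m. (Since h₀ = 1.15 m < h_ss, the level will rise toward this value.)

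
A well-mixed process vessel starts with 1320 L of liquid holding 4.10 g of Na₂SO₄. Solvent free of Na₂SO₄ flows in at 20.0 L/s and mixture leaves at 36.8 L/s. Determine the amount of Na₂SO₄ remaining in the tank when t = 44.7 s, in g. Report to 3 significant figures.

Total volume: dV/dt = Q_in − Q_out = -16.800 L/s, so V(t) = 1320 − 16.800 t and V(44.7) = 569.04 L.
No Na₂SO₄ enters, so dm/dt = −Q_out · (m/V).
Separate: dm/m = −Q_out dt/V(t) ⇒ ln(m/m₀) = −(Q_out/(Q_in−Q_out)) ln(V/V₀).
m = m₀ (V₀/V)^(Q_out/(Q_in−Q_out)) = 4.10 × (1320/569.04)^(-2.1905) = 0.64911 g.

0.649 g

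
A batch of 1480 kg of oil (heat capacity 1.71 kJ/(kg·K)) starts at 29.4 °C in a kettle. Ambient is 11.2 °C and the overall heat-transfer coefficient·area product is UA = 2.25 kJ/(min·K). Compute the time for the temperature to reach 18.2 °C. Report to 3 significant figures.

M c_p dT/dt = −UA(T − T_amb).
τ = M c_p/UA = 1124.8 min; T_ss = T_amb = 11.200 °C.
T(t) = T_ss + (T₀ − T_ss)e^(−t/τ); set T = 18.2:
t = −τ ln[(T − T_ss)/(T₀ − T_ss)] = −1124.8 · ln(0.38462) = 1074.8 min.

1070 min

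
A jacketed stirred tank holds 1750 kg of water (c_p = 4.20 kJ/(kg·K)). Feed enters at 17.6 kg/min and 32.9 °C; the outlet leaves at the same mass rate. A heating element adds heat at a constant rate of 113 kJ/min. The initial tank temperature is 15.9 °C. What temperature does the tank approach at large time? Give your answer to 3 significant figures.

First-law balance (no shaft work): M c_p dT/dt = ṁ c_p (T_in − T) + 113.
At steady state dT/dt = 0 ⇒ T_ss = T_in + Q̇/(ṁ c_p) = 32.9 + 113/(17.6·4.20) = 34.429 °C.

34.4 °C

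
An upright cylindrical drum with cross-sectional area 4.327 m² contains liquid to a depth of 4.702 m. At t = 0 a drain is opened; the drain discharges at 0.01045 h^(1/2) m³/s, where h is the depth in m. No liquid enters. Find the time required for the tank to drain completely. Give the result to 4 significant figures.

Accumulation of liquid (constant cross-section A): A dh/dt = −0.01045 √h.
Separate and integrate: 2(√h − √h₀) = −(0.01045/A) t.
Tank is empty when √h = 0: t_empty = 2A√h₀/0.01045.
t_empty = 2·4.327·√4.702/0.01045 = 8.65400·2.16841/0.01045 = 1795.73 s.

1796 s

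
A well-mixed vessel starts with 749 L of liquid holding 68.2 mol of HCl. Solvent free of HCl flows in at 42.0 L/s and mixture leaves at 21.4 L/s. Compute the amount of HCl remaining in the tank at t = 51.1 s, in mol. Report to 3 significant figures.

27.4 mol

Let m(t) be the amount of HCl. Volume: V(t) = V₀ + (Q_in − Q_out) t = 749 + 20.600 t; V(51.1) = 1801.7 L.
No HCl enters, so dm/dt = −Q_out · (m/V).
Separate: dm/m = −Q_out dt/V(t) ⇒ ln(m/m₀) = −(Q_out/(Q_in−Q_out)) ln(V/V₀).
m = m₀ (V₀/V)^(Q_out/(Q_in−Q_out)) = 68.2 × (749/1801.7)^(1.0388) = 27.402 mol.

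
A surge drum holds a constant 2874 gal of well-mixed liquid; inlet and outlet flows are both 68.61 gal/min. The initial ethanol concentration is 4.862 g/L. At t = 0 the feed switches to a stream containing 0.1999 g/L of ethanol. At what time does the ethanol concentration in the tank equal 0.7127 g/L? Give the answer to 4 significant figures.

Species balance: V dC/dt = Q(C_in − C) ⇒ τ = V/Q = 41.8889 min.
C(t) = C_in + (C₀ − C_in) e^(−t/τ). Set C = 0.7127 and solve for t:
e^(−t/τ) = (C − C_in)/(C₀ − C_in) = (0.7127 − 0.1999)/(4.862 − 0.1999) = 0.109993
t = −τ ln(…) = 41.8889 × 2.20734 = 92.4629 min.

92.46 min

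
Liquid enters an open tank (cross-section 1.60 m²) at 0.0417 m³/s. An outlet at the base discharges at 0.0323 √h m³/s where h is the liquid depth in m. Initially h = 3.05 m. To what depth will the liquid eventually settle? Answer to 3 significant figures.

A dh/dt = Q_in − 0.0323 √h. Steady state requires inflow = outflow:
Q_in = 0.0323 √h_ss ⇒ √h_ss = 0.0417/0.0323 = 1.2910.
h_ss = 1.2910² = 1.6667 m. (Since h₀ = 3.05 m > h_ss, the level will fall toward this value.)

1.67 m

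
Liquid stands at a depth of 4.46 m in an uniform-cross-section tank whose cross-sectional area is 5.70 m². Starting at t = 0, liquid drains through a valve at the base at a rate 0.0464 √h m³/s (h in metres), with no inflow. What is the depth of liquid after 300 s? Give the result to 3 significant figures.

Unsteady balance on liquid volume: A dh/dt = −0.0464 √h.
Separate and integrate: 2(√h − √h₀) = −(0.0464/A) t.
√h = √4.46 − 0.0464·300/(2·5.70) = 2.1119 − 1.2211 = 0.89082.
h = 0.89082² = 0.79356 m.

0.794 m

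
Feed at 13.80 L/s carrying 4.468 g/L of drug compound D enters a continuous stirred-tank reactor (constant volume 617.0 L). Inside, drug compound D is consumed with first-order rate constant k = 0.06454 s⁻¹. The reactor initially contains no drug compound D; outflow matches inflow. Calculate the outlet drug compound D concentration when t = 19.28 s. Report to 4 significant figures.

0.9346 g/L

Species balance: V dC/dt = Q C_in − Q C − k V C.
This is linear with rate a = Q/V + k = 0.0869063 s⁻¹.
C_ss = Q C_in/(Q + kV) = 1.14989 g/L; C(t) = C_ss + (C₀ − C_ss) e^(−a t).
C(19.28) = 1.14989 + (-1.14989)·e^(−0.0869063·19.28) = 1.14989 + (-1.14989)·0.187205 = 0.934624 g/L.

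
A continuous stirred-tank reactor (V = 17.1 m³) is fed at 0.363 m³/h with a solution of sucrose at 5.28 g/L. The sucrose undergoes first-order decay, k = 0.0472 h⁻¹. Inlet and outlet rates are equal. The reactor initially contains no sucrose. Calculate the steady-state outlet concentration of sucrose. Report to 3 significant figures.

1.64 g/L

V dC/dt = Q(C_in − C) − k V C.
At steady state: 0 = Q C_in − (Q + kV) C_ss, so C_ss = Q C_in/(Q + kV).
C_ss = 0.363·5.28/(0.363 + 0.0472·17.1) = 1.9166/1.1701 = 1.6380 g/L.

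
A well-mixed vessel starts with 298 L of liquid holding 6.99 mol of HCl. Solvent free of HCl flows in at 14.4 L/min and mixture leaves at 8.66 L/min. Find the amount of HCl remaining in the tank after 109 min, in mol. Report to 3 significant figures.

Let m(t) be the amount of HCl. Volume: V(t) = V₀ + (Q_in − Q_out) t = 298 + 5.7400 t; V(109) = 923.66 L.
Solute balance: dm/dt = 0 − Q_out C = −Q_out m/V(t).
Separate: dm/m = −Q_out dt/V(t) ⇒ ln(m/m₀) = −(Q_out/(Q_in−Q_out)) ln(V/V₀).
m = m₀ (V₀/V)^(Q_out/(Q_in−Q_out)) = 6.99 × (298/923.66)^(1.5087) = 1.2684 mol.

1.27 mol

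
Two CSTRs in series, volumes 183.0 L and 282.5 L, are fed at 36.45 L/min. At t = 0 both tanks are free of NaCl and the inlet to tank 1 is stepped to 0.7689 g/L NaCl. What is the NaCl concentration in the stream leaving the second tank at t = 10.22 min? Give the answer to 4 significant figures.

0.3696 g/L

Time constants: τᵢ = Vᵢ/Q for each well-mixed tank.
τ₁ = 183.0/36.45 = 5.02058 min; τ₂ = 282.5/36.45 = 7.75034 min.
Solving the cascade with C₁(0)=C₂(0)=0 gives C₂(t) = C_in[1 − (τ₁ e^(−t/τ₁) − τ₂ e^(−t/τ₂))/(τ₁ − τ₂)].
At t = 10.22: e^(−t/τ₁) = 0.130599, e^(−t/τ₂) = 0.267496.
C₂ = 0.7689·[1 − (5.02058·0.130599 − 7.75034·0.267496)/(-2.72977)] = 0.7689·0.480724 = 0.369629 g/L.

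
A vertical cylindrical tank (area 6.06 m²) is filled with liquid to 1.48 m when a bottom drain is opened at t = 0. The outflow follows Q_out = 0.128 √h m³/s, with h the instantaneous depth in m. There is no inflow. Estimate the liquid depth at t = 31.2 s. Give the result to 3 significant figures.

0.787 m

With no inflow, A dh/dt = −0.128 √h.
∫ h^(−1/2) dh = −(0.128/A) ∫ dt, giving 2√h = 2√h₀ − (0.128/A) t.
√h = √1.48 − 0.128·31.2/(2·6.06) = 1.2166 − 0.32950 = 0.88705.
h = 0.88705² = 0.78685 m.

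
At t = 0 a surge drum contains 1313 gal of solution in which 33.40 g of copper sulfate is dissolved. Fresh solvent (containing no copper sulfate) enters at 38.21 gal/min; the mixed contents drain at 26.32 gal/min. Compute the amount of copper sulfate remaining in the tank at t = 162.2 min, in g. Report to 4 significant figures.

4.518 g

Let m(t) be the amount of copper sulfate. Volume: V(t) = V₀ + (Q_in − Q_out) t = 1313 + 11.8900 t; V(162.2) = 3241.56 gal.
Species balance (pure solvent in): dm/dt = −Q_out · m/V(t).
dm/m = −Q_out dt/(V₀ + 11.8900 t); integrating gives ln(m/m₀) = −(Q_out/(Q_in−Q_out)) ln(V/V₀).
m = m₀ (V₀/V)^(Q_out/(Q_in−Q_out)) = 33.40 × (1313/3241.56)^(2.21362) = 4.51776 g.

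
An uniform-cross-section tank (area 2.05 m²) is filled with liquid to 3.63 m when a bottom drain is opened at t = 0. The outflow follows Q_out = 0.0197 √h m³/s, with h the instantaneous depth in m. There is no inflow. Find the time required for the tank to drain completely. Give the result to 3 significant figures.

397 s

A dh/dt = −Q_out = −0.0197 √h.
∫ h^(−1/2) dh = −(0.0197/A) ∫ dt, giving 2√h = 2√h₀ − (0.0197/A) t.
Tank is empty when √h = 0: t_empty = 2A√h₀/0.0197.
t_empty = 2·2.05·√3.63/0.0197 = 4.1000·1.9053/0.0197 = 396.53 s.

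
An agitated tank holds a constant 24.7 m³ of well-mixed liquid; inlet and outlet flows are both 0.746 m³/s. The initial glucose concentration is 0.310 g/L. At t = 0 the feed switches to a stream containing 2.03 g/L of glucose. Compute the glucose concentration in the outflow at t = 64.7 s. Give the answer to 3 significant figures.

Mass balance on the solute (V constant): V dC/dt = Q(C_in − C).
Rewrite as dC/dt + C/τ = C_in/τ, τ = V/Q = 33.110 s.
C approaches C_in exponentially: C(t) = C_in + (C₀ − C_in) e^(−t/τ).
C(64.7) = 2.03 + (0.310 − 2.03)·e^(−64.7/33.110) = 2.03 + (-1.7200)·0.14169 = 1.7863 g/L.

1.79 g/L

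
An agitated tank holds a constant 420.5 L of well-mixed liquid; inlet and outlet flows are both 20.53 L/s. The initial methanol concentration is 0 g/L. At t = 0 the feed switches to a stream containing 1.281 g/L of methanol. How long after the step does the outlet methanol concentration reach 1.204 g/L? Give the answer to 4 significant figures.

57.59 s

Species balance on the tank: V dC/dt = Q(C_in − C), so τ = V/Q = 20.4822 s.
C(t) = C_in + (C₀ − C_in) e^(−t/τ). Set C = 1.204 and solve for t:
e^(−t/τ) = (C − C_in)/(C₀ − C_in) = (1.204 − 1.281)/(0 − 1.281) = 0.0601093
t = −τ ln(…) = 20.4822 × 2.81159 = 57.5876 s.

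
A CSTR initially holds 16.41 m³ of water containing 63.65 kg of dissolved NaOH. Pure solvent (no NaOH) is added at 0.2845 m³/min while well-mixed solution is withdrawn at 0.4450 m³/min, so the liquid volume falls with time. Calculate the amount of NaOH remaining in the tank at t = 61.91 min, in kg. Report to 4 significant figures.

4.828 kg

Total volume: dV/dt = Q_in − Q_out = -0.160500 m³/min, so V(t) = 16.41 − 0.160500 t and V(61.91) = 6.47344 m³.
Solute balance: dm/dt = 0 − Q_out C = −Q_out m/V(t).
dm/m = −Q_out dt/(V₀ − 0.160500 t); integrating gives ln(m/m₀) = −(Q_out/(Q_in−Q_out)) ln(V/V₀).
m = m₀ (V₀/V)^(Q_out/(Q_in−Q_out)) = 63.65 × (16.41/6.47344)^(-2.77259) = 4.82779 kg.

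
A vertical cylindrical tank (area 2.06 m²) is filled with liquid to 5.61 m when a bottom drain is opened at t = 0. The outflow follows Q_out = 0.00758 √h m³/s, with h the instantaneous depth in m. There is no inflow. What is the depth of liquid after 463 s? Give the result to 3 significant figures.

2.30 m

Volume balance on the tank: A dh/dt = −0.00758 √h.
Separate and integrate: 2(√h − √h₀) = −(0.00758/A) t.
√h = √5.61 − 0.00758·463/(2·2.06) = 2.3685 − 0.85183 = 1.5167.
h = 1.5167² = 2.3004 m.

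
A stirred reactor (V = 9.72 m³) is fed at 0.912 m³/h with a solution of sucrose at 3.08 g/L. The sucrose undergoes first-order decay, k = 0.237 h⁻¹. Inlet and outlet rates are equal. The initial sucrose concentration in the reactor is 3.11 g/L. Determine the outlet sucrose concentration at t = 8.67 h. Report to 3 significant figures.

1.00 g/L

Accumulation = in − out − consumed: V dC/dt = Q C_in − Q C − k V C.
dC/dt = (Q/V) C_in − (Q/V + k) C; effective rate a = Q/V + k = 0.093827 + 0.237 = 0.33083 h⁻¹.
C_ss = Q C_in/(Q + kV) = 0.87353 g/L; C(t) = C_ss + (C₀ − C_ss) e^(−a t).
C(8.67) = 0.87353 + (2.2365)·e^(−0.33083·8.67) = 0.87353 + (2.2365)·0.056797 = 1.0006 g/L.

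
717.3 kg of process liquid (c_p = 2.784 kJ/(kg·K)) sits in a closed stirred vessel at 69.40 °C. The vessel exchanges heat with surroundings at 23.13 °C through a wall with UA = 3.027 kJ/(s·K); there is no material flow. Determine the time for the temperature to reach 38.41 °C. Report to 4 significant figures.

730.9 s

Heat balance on the well-mixed liquid: M c_p dT/dt = −UA(T − T_amb).
τ = M c_p/UA = 659.717 s; T_ss = T_amb = 23.1300 °C.
T(t) = T_ss + (T₀ − T_ss)e^(−t/τ); set T = 38.41:
t = −τ ln[(T − T_ss)/(T₀ − T_ss)] = −659.717 · ln(0.330236) = 730.933 s.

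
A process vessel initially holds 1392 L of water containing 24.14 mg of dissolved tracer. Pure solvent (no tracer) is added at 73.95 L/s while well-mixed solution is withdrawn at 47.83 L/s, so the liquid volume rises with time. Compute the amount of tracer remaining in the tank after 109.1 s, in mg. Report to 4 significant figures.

3.138 mg

Total volume: dV/dt = Q_in − Q_out = 26.1200 L/s, so V(t) = 1392 + 26.1200 t and V(109.1) = 4241.69 L.
Solute balance: dm/dt = 0 − Q_out C = −Q_out m/V(t).
Separate: dm/m = −Q_out dt/V(t) ⇒ ln(m/m₀) = −(Q_out/(Q_in−Q_out)) ln(V/V₀).
m = m₀ (V₀/V)^(Q_out/(Q_in−Q_out)) = 24.14 × (1392/4241.69)^(1.83116) = 3.13789 mg.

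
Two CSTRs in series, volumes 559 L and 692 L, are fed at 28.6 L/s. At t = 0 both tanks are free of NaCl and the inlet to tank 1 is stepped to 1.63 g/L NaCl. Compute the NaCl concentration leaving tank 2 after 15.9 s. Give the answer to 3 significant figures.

0.271 g/L

Each tank obeys Vᵢ dCᵢ/dt = Q(Cᵢ₋₁ − Cᵢ), so τᵢ = Vᵢ/Q.
τ₁ = 559/28.6 = 19.545 s; τ₂ = 692/28.6 = 24.196 s.
Tank 1: C₁ = C_in(1 − e^(−t/τ₁)). Tank 2 (τ₁ ≠ τ₂): C₂ = C_in[1 − (τ₁ e^(−t/τ₁) − τ₂ e^(−t/τ₂))/(τ₁ − τ₂)].
At t = 15.9: e^(−t/τ₁) = 0.44331, e^(−t/τ₂) = 0.51833.
C₂ = 1.63·[1 − (19.545·0.44331 − 24.196·0.51833)/(-4.6503)] = 1.63·0.16634 = 0.27114 g/L.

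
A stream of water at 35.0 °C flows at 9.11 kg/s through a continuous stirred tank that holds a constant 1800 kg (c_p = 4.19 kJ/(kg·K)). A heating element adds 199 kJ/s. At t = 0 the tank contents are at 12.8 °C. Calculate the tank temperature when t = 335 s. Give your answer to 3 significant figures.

M c_p dT/dt = ṁ c_p (T_in − T) + Q̇.
τ = M/ṁ = 197.59 s; T_ss = T_in + Q̇/(ṁ c_p) = 35.0 + 199/(9.11·4.19) = 40.213 °C.
T approaches T_ss exponentially: T(t) = T_ss + (T₀ − T_ss) e^(−t/τ).
T(335) = 40.213 + (-27.413)·e^(−335/197.59) = 40.213 + (-27.413)·0.18351 = 35.183 °C.

35.2 °C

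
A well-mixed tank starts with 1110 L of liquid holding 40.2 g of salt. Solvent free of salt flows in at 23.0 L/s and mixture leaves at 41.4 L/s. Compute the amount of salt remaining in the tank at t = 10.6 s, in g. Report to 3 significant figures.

26.0 g

Let m(t) be the amount of salt. Volume: V(t) = V₀ + (Q_in − Q_out) t = 1110 − 18.400 t; V(10.6) = 914.96 L.
Species balance (pure solvent in): dm/dt = −Q_out · m/V(t).
dm/m = −Q_out dt/(V₀ − 18.400 t); integrating gives ln(m/m₀) = −(Q_out/(Q_in−Q_out)) ln(V/V₀).
m = m₀ (V₀/V)^(Q_out/(Q_in−Q_out)) = 40.2 × (1110/914.96)^(-2.2500) = 26.026 g.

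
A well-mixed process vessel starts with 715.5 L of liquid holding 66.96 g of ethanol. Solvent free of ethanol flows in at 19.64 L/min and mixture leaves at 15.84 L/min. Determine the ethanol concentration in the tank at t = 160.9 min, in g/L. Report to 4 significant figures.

Total volume: dV/dt = Q_in − Q_out = 3.80000 L/min, so V(t) = 715.5 + 3.80000 t and V(160.9) = 1326.92 L.
Solute balance: dm/dt = 0 − Q_out C = −Q_out m/V(t).
dm/m = −Q_out dt/(V₀ + 3.80000 t); integrating gives ln(m/m₀) = −(Q_out/(Q_in−Q_out)) ln(V/V₀).
m = m₀ (V₀/V)^(Q_out/(Q_in−Q_out)) = 66.96 × (715.5/1326.92)^(4.16842) = 5.10151 g.
C = m/V = 5.10151/1326.92 = 0.00384462 g/L.

0.003845 g/L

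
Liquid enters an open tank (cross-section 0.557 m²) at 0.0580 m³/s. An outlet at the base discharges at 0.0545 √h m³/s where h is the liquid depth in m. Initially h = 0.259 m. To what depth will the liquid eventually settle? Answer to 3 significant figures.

1.13 m

A dh/dt = Q_in − 0.0545 √h. Steady state requires inflow = outflow:
Q_in = 0.0545 √h_ss ⇒ √h_ss = 0.0580/0.0545 = 1.0642.
h_ss = 1.0642² = 1.1326 m. (Since h₀ = 0.259 m < h_ss, the level will rise toward this value.)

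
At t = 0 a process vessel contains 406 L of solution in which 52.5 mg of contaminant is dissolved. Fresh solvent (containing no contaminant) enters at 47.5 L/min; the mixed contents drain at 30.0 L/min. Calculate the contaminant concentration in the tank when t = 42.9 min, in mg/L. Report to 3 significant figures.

Let m(t) be the amount of contaminant. Volume: V(t) = V₀ + (Q_in − Q_out) t = 406 + 17.500 t; V(42.9) = 1156.8 L.
No contaminant enters, so dm/dt = −Q_out · (m/V).
dm/m = −Q_out dt/(V₀ + 17.500 t); integrating gives ln(m/m₀) = −(Q_out/(Q_in−Q_out)) ln(V/V₀).
m = m₀ (V₀/V)^(Q_out/(Q_in−Q_out)) = 52.5 × (406/1156.8)^(1.7143) = 8.7227 mg.
C = m/V = 8.7227/1156.8 = 0.0075407 mg/L.

0.00754 mg/L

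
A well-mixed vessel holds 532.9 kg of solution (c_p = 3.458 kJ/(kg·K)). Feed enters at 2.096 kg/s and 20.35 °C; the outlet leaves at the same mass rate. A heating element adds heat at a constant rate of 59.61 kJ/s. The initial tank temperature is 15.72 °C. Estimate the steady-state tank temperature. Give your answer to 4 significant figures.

28.57 °C

M c_p dT/dt = ṁ c_p (T_in − T) + Q̇.
At steady state dT/dt = 0 ⇒ T_ss = T_in + Q̇/(ṁ c_p) = 20.35 + 59.61/(2.096·3.458) = 28.5744 °C.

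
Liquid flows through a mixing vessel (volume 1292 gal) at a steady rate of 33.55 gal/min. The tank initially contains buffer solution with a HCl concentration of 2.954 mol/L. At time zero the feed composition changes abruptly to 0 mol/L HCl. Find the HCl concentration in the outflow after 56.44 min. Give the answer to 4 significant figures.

Transient balance on the dissolved component: V dC/dt = Q(C_in − C).
Time constant τ = V/Q = 1292/33.55 = 38.5097 min.
Solution: C(t) = C_in + (C₀ − C_in) e^(−t/τ).
C(56.44) = 0 + (2.954 − 0)·e^(−56.44/38.5097) = 0 + (2.95400)·0.230938 = 0.682191 mol/L.

0.6822 mol/L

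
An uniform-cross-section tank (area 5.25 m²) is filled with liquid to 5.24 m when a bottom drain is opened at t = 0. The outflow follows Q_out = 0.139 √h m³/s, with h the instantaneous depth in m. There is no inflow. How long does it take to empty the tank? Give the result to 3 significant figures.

A dh/dt = −Q_out = −0.139 √h.
∫ h^(−1/2) dh = −(0.139/A) ∫ dt, giving 2√h = 2√h₀ − (0.139/A) t.
Tank is empty when √h = 0: t_empty = 2A√h₀/0.139.
t_empty = 2·5.25·√5.24/0.139 = 10.500·2.2891/0.139 = 172.92 s.

173 s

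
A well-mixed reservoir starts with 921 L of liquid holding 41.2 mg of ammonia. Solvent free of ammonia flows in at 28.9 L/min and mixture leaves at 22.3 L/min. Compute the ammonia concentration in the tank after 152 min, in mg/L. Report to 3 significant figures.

Let m(t) be the amount of ammonia. Volume: V(t) = V₀ + (Q_in − Q_out) t = 921 + 6.6000 t; V(152) = 1924.2 L.
No ammonia enters, so dm/dt = −Q_out · (m/V).
Separate: dm/m = −Q_out dt/V(t) ⇒ ln(m/m₀) = −(Q_out/(Q_in−Q_out)) ln(V/V₀).
m = m₀ (V₀/V)^(Q_out/(Q_in−Q_out)) = 41.2 × (921/1924.2)^(3.3788) = 3.4176 mg.
C = m/V = 3.4176/1924.2 = 0.0017761 mg/L.

0.00178 mg/L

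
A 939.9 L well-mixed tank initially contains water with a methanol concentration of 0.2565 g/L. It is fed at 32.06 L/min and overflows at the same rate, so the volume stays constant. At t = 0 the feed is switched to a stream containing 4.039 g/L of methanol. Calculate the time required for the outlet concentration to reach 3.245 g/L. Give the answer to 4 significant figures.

45.77 min

Species balance: V dC/dt = Q(C_in − C) ⇒ τ = V/Q = 29.3169 min.
C(t) = C_in + (C₀ − C_in) e^(−t/τ). Set C = 3.245 and solve for t:
e^(−t/τ) = (C − C_in)/(C₀ − C_in) = (3.245 − 4.039)/(0.2565 − 4.039) = 0.209914
t = −τ ln(…) = 29.3169 × 1.56106 = 45.7654 min.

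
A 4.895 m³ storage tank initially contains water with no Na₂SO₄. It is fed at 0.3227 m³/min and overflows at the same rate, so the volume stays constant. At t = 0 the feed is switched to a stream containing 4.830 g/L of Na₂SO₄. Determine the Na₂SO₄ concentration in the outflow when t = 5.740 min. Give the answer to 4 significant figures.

1.522 g/L

Species balance on the tank: V dC/dt = Q(C_in − C).
Rewrite as dC/dt + C/τ = C_in/τ, τ = V/Q = 15.1689 min.
Integrating: C(t) = C_in + (C₀ − C_in) e^(−t/τ).
C(5.740) = 4.830 + (0 − 4.830)·e^(−5.740/15.1689) = 4.830 + (-4.83000)·0.684952 = 1.52168 g/L.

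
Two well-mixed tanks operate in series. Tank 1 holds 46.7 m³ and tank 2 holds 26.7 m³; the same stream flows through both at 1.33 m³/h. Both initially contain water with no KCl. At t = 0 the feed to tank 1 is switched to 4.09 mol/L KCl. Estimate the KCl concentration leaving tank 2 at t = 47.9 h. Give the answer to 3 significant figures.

Each tank obeys Vᵢ dCᵢ/dt = Q(Cᵢ₋₁ − Cᵢ), so τᵢ = Vᵢ/Q.
τ₁ = 46.7/1.33 = 35.113 h; τ₂ = 26.7/1.33 = 20.075 h.
Solving the cascade with C₁(0)=C₂(0)=0 gives C₂(t) = C_in[1 − (τ₁ e^(−t/τ₁) − τ₂ e^(−t/τ₂))/(τ₁ − τ₂)].
At t = 47.9: e^(−t/τ₁) = 0.25559, e^(−t/τ₂) = 0.091994.
C₂ = 4.09·[1 − (35.113·0.25559 − 20.075·0.091994)/(15.038)] = 4.09·0.52601 = 2.1514 mol/L.

2.15 mol/L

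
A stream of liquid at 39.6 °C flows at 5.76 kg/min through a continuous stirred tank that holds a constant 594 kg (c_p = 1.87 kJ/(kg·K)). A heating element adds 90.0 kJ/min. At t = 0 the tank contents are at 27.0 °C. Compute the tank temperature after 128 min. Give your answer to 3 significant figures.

41.9 °C

Unsteady energy balance on the tank contents: M c_p dT/dt = ṁ c_p (T_in − T) + 90.0.
τ = M/ṁ = 103.12 min; T_ss = T_in + Q̇/(ṁ c_p) = 39.6 + 90.0/(5.76·1.87) = 47.956 °C.
Solution: T(t) = T_ss + (T₀ − T_ss) e^(−t/τ).
T(128) = 47.956 + (-20.956)·e^(−128/103.12) = 47.956 + (-20.956)·0.28903 = 41.899 °C.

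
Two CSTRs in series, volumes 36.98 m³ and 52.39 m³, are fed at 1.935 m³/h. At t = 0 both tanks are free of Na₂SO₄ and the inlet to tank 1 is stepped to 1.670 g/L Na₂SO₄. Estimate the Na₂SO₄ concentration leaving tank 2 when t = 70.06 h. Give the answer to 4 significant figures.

Each tank obeys Vᵢ dCᵢ/dt = Q(Cᵢ₋₁ − Cᵢ), so τᵢ = Vᵢ/Q.
τ₁ = 36.98/1.935 = 19.1111 h; τ₂ = 52.39/1.935 = 27.0749 h.
Solving the cascade with C₁(0)=C₂(0)=0 gives C₂(t) = C_in[1 − (τ₁ e^(−t/τ₁) − τ₂ e^(−t/τ₂))/(τ₁ − τ₂)].
At t = 70.06: e^(−t/τ₁) = 0.0255804, e^(−t/τ₂) = 0.0751978.
C₂ = 1.670·[1 − (19.1111·0.0255804 − 27.0749·0.0751978)/(-7.96382)] = 1.670·0.805733 = 1.34557 g/L.

1.346 g/L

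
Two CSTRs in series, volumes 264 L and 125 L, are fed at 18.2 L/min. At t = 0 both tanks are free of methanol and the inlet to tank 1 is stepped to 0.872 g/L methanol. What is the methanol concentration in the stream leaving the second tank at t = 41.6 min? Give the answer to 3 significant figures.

Species balance on tank i: dCᵢ/dt = (Cᵢ₋₁ − Cᵢ)/τᵢ with τᵢ = Vᵢ/Q.
τ₁ = 264/18.2 = 14.505 min; τ₂ = 125/18.2 = 6.8681 min.
Solving the cascade with C₁(0)=C₂(0)=0 gives C₂(t) = C_in[1 − (τ₁ e^(−t/τ₁) − τ₂ e^(−t/τ₂))/(τ₁ − τ₂)].
At t = 41.6: e^(−t/τ₁) = 0.056819, e^(−t/τ₂) = 0.0023415.
C₂ = 0.872·[1 − (14.505·0.056819 − 6.8681·0.0023415)/(7.6374)] = 0.872·0.89419 = 0.77973 g/L.

0.780 g/L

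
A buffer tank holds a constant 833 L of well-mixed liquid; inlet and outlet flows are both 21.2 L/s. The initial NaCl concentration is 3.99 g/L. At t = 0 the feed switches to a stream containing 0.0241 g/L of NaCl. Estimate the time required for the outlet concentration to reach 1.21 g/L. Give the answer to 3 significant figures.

47.4 s

Unsteady species balance (constant V, well mixed): V dC/dt = Q(C_in − C), so τ = V/Q = 39.292 s.
C(t) = C_in + (C₀ − C_in) e^(−t/τ). Set C = 1.21 and solve for t:
e^(−t/τ) = (C − C_in)/(C₀ − C_in) = (1.21 − 0.0241)/(3.99 − 0.0241) = 0.29902
t = −τ ln(…) = 39.292 × 1.2072 = 47.435 s.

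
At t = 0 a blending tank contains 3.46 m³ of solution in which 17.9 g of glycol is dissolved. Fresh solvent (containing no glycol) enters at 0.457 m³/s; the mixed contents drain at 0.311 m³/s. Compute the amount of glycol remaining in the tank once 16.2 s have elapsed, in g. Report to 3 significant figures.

5.90 g

Let m(t) be the amount of glycol. Volume: V(t) = V₀ + (Q_in − Q_out) t = 3.46 + 0.14600 t; V(16.2) = 5.8252 m³.
No glycol enters, so dm/dt = −Q_out · (m/V).
Separate: dm/m = −Q_out dt/V(t) ⇒ ln(m/m₀) = −(Q_out/(Q_in−Q_out)) ln(V/V₀).
m = m₀ (V₀/V)^(Q_out/(Q_in−Q_out)) = 17.9 × (3.46/5.8252)^(2.1301) = 5.9012 g.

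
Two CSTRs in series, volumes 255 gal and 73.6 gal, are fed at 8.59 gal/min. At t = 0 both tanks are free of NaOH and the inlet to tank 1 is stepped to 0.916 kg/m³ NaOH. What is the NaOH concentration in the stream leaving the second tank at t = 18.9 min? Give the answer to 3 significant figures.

0.276 kg/m³

Species balance on tank i: dCᵢ/dt = (Cᵢ₋₁ − Cᵢ)/τᵢ with τᵢ = Vᵢ/Q.
τ₁ = 255/8.59 = 29.686 min; τ₂ = 73.6/8.59 = 8.5681 min.
Solving the cascade with C₁(0)=C₂(0)=0 gives C₂(t) = C_in[1 − (τ₁ e^(−t/τ₁) − τ₂ e^(−t/τ₂))/(τ₁ − τ₂)].
At t = 18.9: e^(−t/τ₁) = 0.52905, e^(−t/τ₂) = 0.11016.
C₂ = 0.916·[1 − (29.686·0.52905 − 8.5681·0.11016)/(21.118)] = 0.916·0.30099 = 0.27571 kg/m³.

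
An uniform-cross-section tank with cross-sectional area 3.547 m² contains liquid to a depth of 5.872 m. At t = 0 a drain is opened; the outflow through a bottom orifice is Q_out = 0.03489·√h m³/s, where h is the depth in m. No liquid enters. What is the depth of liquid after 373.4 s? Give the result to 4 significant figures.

A dh/dt = −Q_out = −0.03489 √h.
This is separable: 2 d(√h)/dt = −0.03489/A, so √h = √h₀ − (0.03489/(2A)) t.
√h = √5.872 − 0.03489·373.4/(2·3.547) = 2.42322 − 1.83647 = 0.586750.
h = 0.586750² = 0.344275 m.

0.3443 m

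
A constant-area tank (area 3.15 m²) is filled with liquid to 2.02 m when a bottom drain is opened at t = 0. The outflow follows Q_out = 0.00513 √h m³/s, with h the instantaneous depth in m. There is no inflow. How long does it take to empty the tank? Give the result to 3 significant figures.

1750 s

Mass balance (ρ constant): A dh/dt = −0.00513 √h.
This is separable: 2 d(√h)/dt = −0.00513/A, so √h = √h₀ − (0.00513/(2A)) t.
Set h = 0: 2√h₀ = (0.00513/A) t_empty ⇒ t_empty = 2A√h₀/0.00513.
t_empty = 2·3.15·√2.02/0.00513 = 6.3000·1.4213/0.00513 = 1745.4 s.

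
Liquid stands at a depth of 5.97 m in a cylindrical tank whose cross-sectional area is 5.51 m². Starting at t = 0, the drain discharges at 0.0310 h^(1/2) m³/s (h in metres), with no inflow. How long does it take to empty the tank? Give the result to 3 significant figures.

Mass balance (ρ constant): A dh/dt = −0.0310 √h.
∫ h^(−1/2) dh = −(0.0310/A) ∫ dt, giving 2√h = 2√h₀ − (0.0310/A) t.
Tank is empty when √h = 0: t_empty = 2A√h₀/0.0310.
t_empty = 2·5.51·√5.97/0.0310 = 11.020·2.4434/0.0310 = 868.57 s.

869 s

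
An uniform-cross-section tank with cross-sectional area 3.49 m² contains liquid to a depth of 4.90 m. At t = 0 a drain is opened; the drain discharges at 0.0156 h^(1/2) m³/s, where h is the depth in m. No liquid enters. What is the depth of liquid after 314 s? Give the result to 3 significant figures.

A dh/dt = −Q_out = −0.0156 √h.
Separate and integrate: 2(√h − √h₀) = −(0.0156/A) t.
√h = √4.90 − 0.0156·314/(2·3.49) = 2.2136 − 0.70178 = 1.5118.
h = 1.5118² = 2.2856 m.

2.29 m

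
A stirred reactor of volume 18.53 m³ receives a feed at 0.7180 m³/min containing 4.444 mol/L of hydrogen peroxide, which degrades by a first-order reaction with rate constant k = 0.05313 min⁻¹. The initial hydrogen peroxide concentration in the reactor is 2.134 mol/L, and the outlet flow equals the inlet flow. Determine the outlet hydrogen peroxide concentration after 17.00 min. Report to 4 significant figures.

V dC/dt = Q(C_in − C) − k V C.
dC/dt = (Q/V) C_in − (Q/V + k) C; effective rate a = Q/V + k = 0.0387480 + 0.05313 = 0.0918780 min⁻¹.
C_ss = Q C_in/(Q + kV) = 1.87418 mol/L; C(t) = C_ss + (C₀ − C_ss) e^(−a t).
C(17.00) = 1.87418 + (0.259818)·e^(−0.0918780·17.00) = 1.87418 + (0.259818)·0.209732 = 1.92867 mol/L.

1.929 mol/L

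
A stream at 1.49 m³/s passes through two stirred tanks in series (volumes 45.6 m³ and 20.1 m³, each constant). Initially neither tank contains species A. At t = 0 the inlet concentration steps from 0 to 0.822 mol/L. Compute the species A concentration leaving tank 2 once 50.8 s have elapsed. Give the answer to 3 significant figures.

Time constants: τᵢ = Vᵢ/Q for each well-mixed tank.
τ₁ = 45.6/1.49 = 30.604 s; τ₂ = 20.1/1.49 = 13.490 s.
Tank 1: C₁ = C_in(1 − e^(−t/τ₁)). Tank 2 (τ₁ ≠ τ₂): C₂ = C_in[1 − (τ₁ e^(−t/τ₁) − τ₂ e^(−t/τ₂))/(τ₁ − τ₂)].
At t = 50.8: e^(−t/τ₁) = 0.19016, e^(−t/τ₂) = 0.023150.
C₂ = 0.822·[1 − (30.604·0.19016 − 13.490·0.023150)/(17.114)] = 0.822·0.67820 = 0.55748 mol/L.

0.557 mol/L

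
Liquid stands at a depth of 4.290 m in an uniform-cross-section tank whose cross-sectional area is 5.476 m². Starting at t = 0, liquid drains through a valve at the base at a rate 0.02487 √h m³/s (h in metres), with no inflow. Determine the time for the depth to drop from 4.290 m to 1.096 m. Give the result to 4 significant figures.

With no inflow, A dh/dt = −0.02487 √h.
This is separable: 2 d(√h)/dt = −0.02487/A, so √h = √h₀ − (0.02487/(2A)) t.
t = 2A(√h₀ − √h)/0.02487 = 2·5.476·(√4.290 − √1.096)/0.02487
  = 10.9520 × (2.07123 − 1.04690) / 0.02487 = 451.085 s.

451.1 s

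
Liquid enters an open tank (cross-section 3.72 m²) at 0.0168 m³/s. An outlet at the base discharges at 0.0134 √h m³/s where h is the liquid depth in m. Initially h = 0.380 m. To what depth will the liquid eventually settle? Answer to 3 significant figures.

1.57 m

A dh/dt = Q_in − 0.0134 √h. Steady state requires inflow = outflow:
Q_in = 0.0134 √h_ss ⇒ √h_ss = 0.0168/0.0134 = 1.2537.
h_ss = 1.2537² = 1.5718 m. (Since h₀ = 0.380 m < h_ss, the level will rise toward this value.)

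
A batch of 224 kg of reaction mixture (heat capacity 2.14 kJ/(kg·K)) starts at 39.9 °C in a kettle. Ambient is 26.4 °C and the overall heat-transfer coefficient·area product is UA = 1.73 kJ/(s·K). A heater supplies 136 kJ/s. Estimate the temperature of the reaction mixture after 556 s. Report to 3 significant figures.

Lumped-capacitance energy balance: M c_p dT/dt = UA(T_amb − T) + Q̇.
dT/dt = (T_ss − T)/τ with T_ss = T_amb + Q̇/UA = 26.4 + 136/1.73 = 105.01 °C, τ = M c_p/UA = 224·2.14/1.73 = 277.09 s.
Integrating: T(t) = T_ss + (T₀ − T_ss) e^(−t/τ).
T(556) = 105.01 + (-65.113)·0.13445 = 96.259 °C.

96.3 °C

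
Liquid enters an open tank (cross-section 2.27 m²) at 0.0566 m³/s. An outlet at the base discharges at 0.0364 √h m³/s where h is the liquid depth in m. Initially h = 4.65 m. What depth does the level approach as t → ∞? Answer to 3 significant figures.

2.42 m

Unsteady balance on liquid volume: A dh/dt = Q_in − 0.0364 √h. At steady state dh/dt = 0:
Q_in = 0.0364 √h_ss ⇒ √h_ss = 0.0566/0.0364 = 1.5549.
h_ss = 1.5549² = 2.4179 m. (Since h₀ = 4.65 m > h_ss, the level will fall toward this value.)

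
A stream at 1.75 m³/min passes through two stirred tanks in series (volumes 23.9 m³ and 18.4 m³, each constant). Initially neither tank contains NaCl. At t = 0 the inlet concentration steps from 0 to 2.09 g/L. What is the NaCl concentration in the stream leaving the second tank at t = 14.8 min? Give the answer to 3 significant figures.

Time constants: τᵢ = Vᵢ/Q for each well-mixed tank.
τ₁ = 23.9/1.75 = 13.657 min; τ₂ = 18.4/1.75 = 10.514 min.
Solving the cascade with C₁(0)=C₂(0)=0 gives C₂(t) = C_in[1 − (τ₁ e^(−t/τ₁) − τ₂ e^(−t/τ₂))/(τ₁ − τ₂)].
At t = 14.8: e^(−t/τ₁) = 0.33835, e^(−t/τ₂) = 0.24473.
C₂ = 2.09·[1 − (13.657·0.33835 − 10.514·0.24473)/(3.1429)] = 2.09·0.34845 = 0.72827 g/L.

0.728 g/L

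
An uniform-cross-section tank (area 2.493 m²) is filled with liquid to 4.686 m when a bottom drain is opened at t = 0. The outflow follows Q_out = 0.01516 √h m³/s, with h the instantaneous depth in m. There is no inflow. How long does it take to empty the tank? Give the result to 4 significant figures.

A dh/dt = −Q_out = −0.01516 √h.
Separate and integrate: 2(√h − √h₀) = −(0.01516/A) t.
Tank is empty when √h = 0: t_empty = 2A√h₀/0.01516.
t_empty = 2·2.493·√4.686/0.01516 = 4.98600·2.16472/0.01516 = 711.958 s.

712.0 s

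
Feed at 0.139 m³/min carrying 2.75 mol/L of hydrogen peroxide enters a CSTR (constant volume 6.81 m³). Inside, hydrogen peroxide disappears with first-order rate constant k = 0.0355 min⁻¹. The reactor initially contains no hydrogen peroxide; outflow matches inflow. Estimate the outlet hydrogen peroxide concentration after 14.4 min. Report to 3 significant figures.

0.555 mol/L

Accumulation = in − out − consumed: V dC/dt = Q C_in − Q C − k V C.
This is linear with rate a = Q/V + k = 0.055911 min⁻¹.
C_ss = Q C_in/(Q + kV) = 1.0039 mol/L; C(t) = C_ss + (C₀ − C_ss) e^(−a t).
C(14.4) = 1.0039 + (-1.0039)·e^(−0.055911·14.4) = 1.0039 + (-1.0039)·0.44703 = 0.55514 mol/L.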